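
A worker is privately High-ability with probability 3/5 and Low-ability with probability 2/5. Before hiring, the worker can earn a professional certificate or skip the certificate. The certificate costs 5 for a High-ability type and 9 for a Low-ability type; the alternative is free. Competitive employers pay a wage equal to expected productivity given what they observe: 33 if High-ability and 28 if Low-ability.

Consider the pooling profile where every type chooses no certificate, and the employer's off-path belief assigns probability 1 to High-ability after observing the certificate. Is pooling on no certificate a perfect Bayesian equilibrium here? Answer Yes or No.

On path, the employer holds the prior and pays 3/5·33 + 2/5·28 = 31. Off path (the certificate), believing High-ability, it pays 33.
High-ability: no certificate nets 31; the certificate nets 33 − 5 = 28. High-ability stays.
Low-ability: no certificate nets 31; the certificate nets 33 − 9 = 24. Low-ability stays.
No type deviates, so pooling is sustained.

Yes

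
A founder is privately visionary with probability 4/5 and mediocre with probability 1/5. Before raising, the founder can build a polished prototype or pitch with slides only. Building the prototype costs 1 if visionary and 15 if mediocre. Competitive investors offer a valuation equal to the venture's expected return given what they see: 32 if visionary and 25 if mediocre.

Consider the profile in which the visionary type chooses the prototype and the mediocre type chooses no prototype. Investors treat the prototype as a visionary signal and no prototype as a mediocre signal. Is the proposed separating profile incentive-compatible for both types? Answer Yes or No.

Under these beliefs, the prototype earns valuation 32 and no prototype earns valuation 25.
visionary: the prototype nets 32 − 1 = 31; no prototype nets 25. visionary prefers the prototype.
mediocre: the prototype nets 32 − 15 = 17; no prototype nets 25. mediocre prefers no prototype.
Neither type deviates, so the separating profile is an equilibrium.

Yes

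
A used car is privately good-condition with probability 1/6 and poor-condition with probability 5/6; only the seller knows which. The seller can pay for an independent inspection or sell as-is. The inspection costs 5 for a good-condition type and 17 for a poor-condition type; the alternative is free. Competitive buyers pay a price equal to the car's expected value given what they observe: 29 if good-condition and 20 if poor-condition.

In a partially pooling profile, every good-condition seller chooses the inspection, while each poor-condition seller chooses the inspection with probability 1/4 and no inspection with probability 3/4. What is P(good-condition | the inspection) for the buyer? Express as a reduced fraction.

4/9

P(the inspection) = (1/6)·1 + (5/6)·(1/4) = 3/8.
By Bayes' rule, P(good-condition | the inspection) = (1/6) / (3/8) = 4/9.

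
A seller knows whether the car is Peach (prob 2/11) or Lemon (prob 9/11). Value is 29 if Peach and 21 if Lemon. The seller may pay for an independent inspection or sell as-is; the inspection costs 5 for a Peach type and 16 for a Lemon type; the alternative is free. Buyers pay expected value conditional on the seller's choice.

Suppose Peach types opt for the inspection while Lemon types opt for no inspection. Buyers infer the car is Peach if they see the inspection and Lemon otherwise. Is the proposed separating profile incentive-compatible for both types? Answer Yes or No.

Yes

Under these beliefs, the inspection earns price 29 and no inspection earns price 21.
Peach: the inspection nets 29 − 5 = 24; no inspection nets 21. Peach prefers the inspection.
Lemon: the inspection nets 29 − 16 = 13; no inspection nets 21. Lemon prefers no inspection.
Neither type deviates, so the separating profile is an equilibrium.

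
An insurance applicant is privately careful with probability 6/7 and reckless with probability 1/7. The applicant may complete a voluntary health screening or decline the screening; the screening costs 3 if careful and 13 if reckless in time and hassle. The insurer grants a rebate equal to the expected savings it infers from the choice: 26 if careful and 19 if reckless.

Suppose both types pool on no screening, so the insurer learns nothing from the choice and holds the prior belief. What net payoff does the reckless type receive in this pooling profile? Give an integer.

Pooled rebate = 6/7·26 + 1/7·19 = 25.
reckless pays no cost for no screening, so net payoff = 25.

25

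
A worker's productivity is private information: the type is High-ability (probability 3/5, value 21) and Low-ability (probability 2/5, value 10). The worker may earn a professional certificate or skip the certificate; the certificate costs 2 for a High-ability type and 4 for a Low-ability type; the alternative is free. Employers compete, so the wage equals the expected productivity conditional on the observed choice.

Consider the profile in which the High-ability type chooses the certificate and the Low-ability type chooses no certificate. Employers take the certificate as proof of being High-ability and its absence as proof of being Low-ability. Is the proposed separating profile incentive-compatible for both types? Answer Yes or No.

Under these beliefs, the certificate earns wage 21 and no certificate earns wage 10.
High-ability: the certificate nets 21 − 2 = 19; no certificate nets 10. High-ability prefers the certificate.
Low-ability: the certificate nets 21 − 4 = 17; no certificate nets 10. Low-ability would deviate to the certificate.
Low-ability has a profitable deviation, so the profile is not an equilibrium.

No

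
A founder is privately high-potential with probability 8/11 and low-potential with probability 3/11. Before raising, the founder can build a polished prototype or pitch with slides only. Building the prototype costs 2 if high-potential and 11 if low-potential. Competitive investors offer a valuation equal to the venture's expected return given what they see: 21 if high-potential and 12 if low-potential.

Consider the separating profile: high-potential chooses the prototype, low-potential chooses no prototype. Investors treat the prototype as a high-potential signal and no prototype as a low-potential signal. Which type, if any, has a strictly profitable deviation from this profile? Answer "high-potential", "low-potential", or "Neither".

Neither

The prototype pays 21; no prototype pays 12.
high-potential: assigned the prototype, nets 21 − 2 = 19; deviating to no prototype nets 12.
low-potential: assigned no prototype, nets 12; deviating to the prototype nets 21 − 11 = 10.
Both types strictly prefer their assigned action; no profitable deviation.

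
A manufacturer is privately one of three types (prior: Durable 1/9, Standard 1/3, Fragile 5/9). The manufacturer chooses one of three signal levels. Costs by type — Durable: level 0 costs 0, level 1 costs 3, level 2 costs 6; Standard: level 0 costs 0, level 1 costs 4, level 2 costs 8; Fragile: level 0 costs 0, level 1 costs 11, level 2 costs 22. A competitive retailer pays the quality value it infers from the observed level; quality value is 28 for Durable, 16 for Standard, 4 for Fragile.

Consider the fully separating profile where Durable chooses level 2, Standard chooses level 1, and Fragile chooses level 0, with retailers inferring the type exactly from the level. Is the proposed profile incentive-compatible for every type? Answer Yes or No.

Separating prices: level 2 → 28, level 1 → 16, level 0 → 4.
Durable (assigned level 2): level 0: 4 − 0 = 4; level 1: 16 − 3 = 13; level 2: 28 − 6 = 22. Durable stays.
Standard (assigned level 1): level 0: 4 − 0 = 4; level 1: 16 − 4 = 12; level 2: 28 − 8 = 20. Standard prefers level 2.
Fragile (assigned level 0): level 0: 4 − 0 = 4; level 1: 16 − 11 = 5; level 2: 28 − 22 = 6. Fragile prefers level 2.
At least one type deviates; the separating profile fails.

No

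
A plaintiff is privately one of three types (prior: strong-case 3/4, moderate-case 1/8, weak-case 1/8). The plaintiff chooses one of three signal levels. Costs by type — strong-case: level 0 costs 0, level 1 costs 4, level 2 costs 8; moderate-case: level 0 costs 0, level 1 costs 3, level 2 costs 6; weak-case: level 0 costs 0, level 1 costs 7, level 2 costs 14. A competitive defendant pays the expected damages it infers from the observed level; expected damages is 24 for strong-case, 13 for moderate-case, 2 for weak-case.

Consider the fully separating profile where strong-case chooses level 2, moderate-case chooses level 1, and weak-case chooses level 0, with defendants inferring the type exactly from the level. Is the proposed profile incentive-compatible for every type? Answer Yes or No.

Separating settlements: level 2 → 24, level 1 → 13, level 0 → 2.
strong-case (assigned level 2): level 0: 2 − 0 = 2; level 1: 13 − 4 = 9; level 2: 24 − 8 = 16. strong-case stays.
moderate-case (assigned level 1): level 0: 2 − 0 = 2; level 1: 13 − 3 = 10; level 2: 24 − 6 = 18. moderate-case prefers level 2.
weak-case (assigned level 0): level 0: 2 − 0 = 2; level 1: 13 − 7 = 6; level 2: 24 − 14 = 10. weak-case prefers level 2.
At least one type deviates; the separating profile fails.

No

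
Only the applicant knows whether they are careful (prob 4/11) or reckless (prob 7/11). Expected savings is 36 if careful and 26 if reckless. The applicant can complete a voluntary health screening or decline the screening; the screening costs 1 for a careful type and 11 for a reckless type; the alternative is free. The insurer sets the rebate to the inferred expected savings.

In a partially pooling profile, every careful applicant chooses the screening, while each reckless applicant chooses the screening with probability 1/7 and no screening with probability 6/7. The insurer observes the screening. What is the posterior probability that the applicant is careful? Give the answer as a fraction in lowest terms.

P(the screening) = (4/11)·1 + (7/11)·(1/7) = 5/11.
By Bayes' rule, P(careful | the screening) = (4/11) / (5/11) = 4/5.

4/5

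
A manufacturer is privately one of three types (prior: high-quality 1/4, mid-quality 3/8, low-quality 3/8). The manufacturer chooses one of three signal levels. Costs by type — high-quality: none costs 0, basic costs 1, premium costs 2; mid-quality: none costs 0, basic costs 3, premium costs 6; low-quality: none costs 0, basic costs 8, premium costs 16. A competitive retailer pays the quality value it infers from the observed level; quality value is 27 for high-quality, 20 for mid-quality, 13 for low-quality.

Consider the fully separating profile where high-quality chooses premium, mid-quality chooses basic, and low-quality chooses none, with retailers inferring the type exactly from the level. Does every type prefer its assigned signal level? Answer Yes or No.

No

Separating prices: premium → 27, basic → 20, none → 13.
high-quality (assigned premium): none: 13 − 0 = 13; basic: 20 − 1 = 19; premium: 27 − 2 = 25. high-quality stays.
mid-quality (assigned basic): none: 13 − 0 = 13; basic: 20 − 3 = 17; premium: 27 − 6 = 21. mid-quality prefers premium.
low-quality (assigned none): none: 13 − 0 = 13; basic: 20 − 8 = 12; premium: 27 − 16 = 11. low-quality stays.
At least one type deviates; the separating profile fails.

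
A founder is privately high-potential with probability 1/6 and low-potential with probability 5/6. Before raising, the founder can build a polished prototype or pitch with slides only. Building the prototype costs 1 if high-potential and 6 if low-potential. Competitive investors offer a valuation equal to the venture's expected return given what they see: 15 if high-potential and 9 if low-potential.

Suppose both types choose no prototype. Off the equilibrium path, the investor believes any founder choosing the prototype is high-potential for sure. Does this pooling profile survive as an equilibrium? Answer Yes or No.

On path, the investor holds the prior and pays 1/6·15 + 5/6·9 = 10. Off path (the prototype), believing high-potential, it pays 15.
high-potential: no prototype nets 10; the prototype nets 15 − 1 = 14. high-potential would deviate.
low-potential: no prototype nets 10; the prototype nets 15 − 6 = 9. low-potential stays.
A type deviates, so pooling fails.

No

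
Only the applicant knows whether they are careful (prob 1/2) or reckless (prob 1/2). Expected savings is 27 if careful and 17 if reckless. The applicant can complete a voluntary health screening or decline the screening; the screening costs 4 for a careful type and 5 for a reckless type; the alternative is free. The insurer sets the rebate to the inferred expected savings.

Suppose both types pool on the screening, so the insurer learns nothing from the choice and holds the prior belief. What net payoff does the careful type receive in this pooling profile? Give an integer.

Pooled rebate = 1/2·27 + 1/2·17 = 22.
careful pays cost 4 for the screening, so net payoff = 22 − 4 = 18.

18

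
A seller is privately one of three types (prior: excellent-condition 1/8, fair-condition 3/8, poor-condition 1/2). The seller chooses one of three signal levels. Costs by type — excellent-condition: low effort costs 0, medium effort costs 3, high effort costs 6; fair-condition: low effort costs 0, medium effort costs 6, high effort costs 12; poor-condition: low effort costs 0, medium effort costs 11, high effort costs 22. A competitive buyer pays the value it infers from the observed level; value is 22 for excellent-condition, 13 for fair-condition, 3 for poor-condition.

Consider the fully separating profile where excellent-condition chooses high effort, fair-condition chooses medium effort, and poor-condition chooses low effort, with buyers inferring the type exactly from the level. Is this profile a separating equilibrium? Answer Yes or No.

Separating prices: high effort → 22, medium effort → 13, low effort → 3.
excellent-condition (assigned high effort): low effort: 3 − 0 = 3; medium effort: 13 − 3 = 10; high effort: 22 − 6 = 16. excellent-condition stays.
fair-condition (assigned medium effort): low effort: 3 − 0 = 3; medium effort: 13 − 6 = 7; high effort: 22 − 12 = 10. fair-condition prefers high effort.
poor-condition (assigned low effort): low effort: 3 − 0 = 3; medium effort: 13 − 11 = 2; high effort: 22 − 22 = 0. poor-condition stays.
At least one type deviates; the separating profile fails.

No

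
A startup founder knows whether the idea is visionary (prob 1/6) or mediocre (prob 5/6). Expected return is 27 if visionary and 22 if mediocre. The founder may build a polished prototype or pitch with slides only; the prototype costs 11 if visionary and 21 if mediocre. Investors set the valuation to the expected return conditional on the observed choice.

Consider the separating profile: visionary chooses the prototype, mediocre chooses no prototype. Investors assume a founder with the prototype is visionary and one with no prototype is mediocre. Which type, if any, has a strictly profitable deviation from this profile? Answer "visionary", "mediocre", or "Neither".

The prototype pays 27; no prototype pays 22.
visionary: assigned the prototype, nets 27 − 11 = 16; deviating to no prototype nets 22.
mediocre: assigned no prototype, nets 22; deviating to the prototype nets 27 − 21 = 6.
The visionary type gains 6 by deviating.

visionary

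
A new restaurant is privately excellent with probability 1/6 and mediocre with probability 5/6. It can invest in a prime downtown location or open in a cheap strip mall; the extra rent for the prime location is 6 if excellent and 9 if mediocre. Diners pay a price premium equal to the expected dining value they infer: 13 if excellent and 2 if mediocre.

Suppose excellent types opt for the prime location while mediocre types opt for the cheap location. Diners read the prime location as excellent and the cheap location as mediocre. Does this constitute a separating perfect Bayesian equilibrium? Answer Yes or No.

No

Under these beliefs, the prime location earns price premium 13 and the cheap location earns price premium 2.
excellent: the prime location nets 13 − 6 = 7; the cheap location nets 2. excellent prefers the prime location.
mediocre: the prime location nets 13 − 9 = 4; the cheap location nets 2. mediocre would deviate to the prime location.
mediocre has a profitable deviation, so the profile is not an equilibrium.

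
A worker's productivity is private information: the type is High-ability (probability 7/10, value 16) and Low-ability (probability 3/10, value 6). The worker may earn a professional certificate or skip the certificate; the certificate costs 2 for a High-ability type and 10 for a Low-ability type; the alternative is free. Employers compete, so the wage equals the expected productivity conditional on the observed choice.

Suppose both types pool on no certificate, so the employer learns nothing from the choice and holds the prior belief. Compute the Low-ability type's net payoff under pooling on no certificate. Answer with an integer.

13

Pooled wage = 7/10·16 + 3/10·6 = 13.
Low-ability pays no cost for no certificate, so net payoff = 13.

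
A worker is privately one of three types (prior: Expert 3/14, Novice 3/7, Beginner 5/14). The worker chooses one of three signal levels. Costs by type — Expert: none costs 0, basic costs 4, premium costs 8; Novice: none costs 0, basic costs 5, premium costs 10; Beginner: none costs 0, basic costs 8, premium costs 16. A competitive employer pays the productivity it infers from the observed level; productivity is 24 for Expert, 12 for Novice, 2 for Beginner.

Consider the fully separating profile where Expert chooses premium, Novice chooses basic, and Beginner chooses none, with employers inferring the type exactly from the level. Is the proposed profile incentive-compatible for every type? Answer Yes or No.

No

Separating wages: premium → 24, basic → 12, none → 2.
Expert (assigned premium): none: 2 − 0 = 2; basic: 12 − 4 = 8; premium: 24 − 8 = 16. Expert stays.
Novice (assigned basic): none: 2 − 0 = 2; basic: 12 − 5 = 7; premium: 24 − 10 = 14. Novice prefers premium.
Beginner (assigned none): none: 2 − 0 = 2; basic: 12 − 8 = 4; premium: 24 − 16 = 8. Beginner prefers premium.
At least one type deviates; the separating profile fails.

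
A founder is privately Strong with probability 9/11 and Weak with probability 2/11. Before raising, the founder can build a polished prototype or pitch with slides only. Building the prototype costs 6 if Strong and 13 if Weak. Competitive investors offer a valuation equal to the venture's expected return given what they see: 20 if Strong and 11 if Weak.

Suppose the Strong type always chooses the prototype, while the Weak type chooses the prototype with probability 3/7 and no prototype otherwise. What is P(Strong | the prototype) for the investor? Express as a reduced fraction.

21/23

P(the prototype) = (9/11)·1 + (2/11)·(3/7) = 69/77.
By Bayes' rule, P(Strong | the prototype) = (9/11) / (69/77) = 21/23.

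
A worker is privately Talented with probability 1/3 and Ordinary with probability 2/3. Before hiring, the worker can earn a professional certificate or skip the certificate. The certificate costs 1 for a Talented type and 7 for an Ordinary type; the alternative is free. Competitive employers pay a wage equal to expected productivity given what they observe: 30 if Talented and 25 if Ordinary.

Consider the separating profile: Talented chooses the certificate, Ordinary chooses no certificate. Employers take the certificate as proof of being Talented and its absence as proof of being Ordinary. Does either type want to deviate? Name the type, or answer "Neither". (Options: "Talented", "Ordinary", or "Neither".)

The certificate pays 30; no certificate pays 25.
Talented: assigned the certificate, nets 30 − 1 = 29; deviating to no certificate nets 25.
Ordinary: assigned no certificate, nets 25; deviating to the certificate nets 30 − 7 = 23.
Both types strictly prefer their assigned action; no profitable deviation.

Neither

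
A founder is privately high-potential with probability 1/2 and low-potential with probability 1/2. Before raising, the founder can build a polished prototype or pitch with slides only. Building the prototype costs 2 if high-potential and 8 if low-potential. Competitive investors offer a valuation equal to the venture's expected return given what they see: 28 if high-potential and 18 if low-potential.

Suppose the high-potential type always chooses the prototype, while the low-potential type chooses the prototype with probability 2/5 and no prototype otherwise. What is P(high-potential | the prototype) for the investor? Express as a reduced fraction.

P(the prototype) = (1/2)·1 + (1/2)·(2/5) = 7/10.
By Bayes' rule, P(high-potential | the prototype) = (1/2) / (7/10) = 5/7.

5/7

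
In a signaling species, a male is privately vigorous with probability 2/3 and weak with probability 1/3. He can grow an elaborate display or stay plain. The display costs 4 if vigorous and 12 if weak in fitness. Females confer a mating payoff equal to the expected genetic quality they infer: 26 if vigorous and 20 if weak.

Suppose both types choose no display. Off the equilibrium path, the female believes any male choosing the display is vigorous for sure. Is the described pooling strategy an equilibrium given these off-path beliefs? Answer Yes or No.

On path, the female holds the prior and pays 2/3·26 + 1/3·20 = 24. Off path (the display), believing vigorous, it pays 26.
vigorous: no display nets 24; the display nets 26 − 4 = 22. vigorous stays.
weak: no display nets 24; the display nets 26 − 12 = 14. weak stays.
No type deviates, so pooling is sustained.

Yes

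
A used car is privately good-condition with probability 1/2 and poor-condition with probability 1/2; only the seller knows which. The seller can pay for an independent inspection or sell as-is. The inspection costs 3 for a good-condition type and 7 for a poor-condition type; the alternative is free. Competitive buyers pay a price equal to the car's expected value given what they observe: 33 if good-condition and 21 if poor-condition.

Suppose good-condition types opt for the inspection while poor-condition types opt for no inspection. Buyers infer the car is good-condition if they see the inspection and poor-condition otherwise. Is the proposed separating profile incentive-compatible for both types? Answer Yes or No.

Under these beliefs, the inspection earns price 33 and no inspection earns price 21.
good-condition: the inspection nets 33 − 3 = 30; no inspection nets 21. good-condition prefers the inspection.
poor-condition: the inspection nets 33 − 7 = 26; no inspection nets 21. poor-condition would deviate to the inspection.
poor-condition has a profitable deviation, so the profile is not an equilibrium.

No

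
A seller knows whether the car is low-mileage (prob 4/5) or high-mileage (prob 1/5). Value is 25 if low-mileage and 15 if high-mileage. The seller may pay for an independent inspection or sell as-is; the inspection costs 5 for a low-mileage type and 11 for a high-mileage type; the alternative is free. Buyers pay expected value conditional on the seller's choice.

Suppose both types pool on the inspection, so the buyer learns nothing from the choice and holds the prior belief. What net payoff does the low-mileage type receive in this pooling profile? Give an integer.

18

Pooled price = 4/5·25 + 1/5·15 = 23.
low-mileage pays cost 5 for the inspection, so net payoff = 23 − 5 = 18.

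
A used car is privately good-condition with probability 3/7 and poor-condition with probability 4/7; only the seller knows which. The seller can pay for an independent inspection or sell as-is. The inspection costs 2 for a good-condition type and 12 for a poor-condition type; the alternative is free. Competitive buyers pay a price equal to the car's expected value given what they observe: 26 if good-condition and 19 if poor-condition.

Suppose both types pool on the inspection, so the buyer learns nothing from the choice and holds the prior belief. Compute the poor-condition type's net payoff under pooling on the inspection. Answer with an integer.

Pooled price = 3/7·26 + 4/7·19 = 22.
poor-condition pays cost 12 for the inspection, so net payoff = 22 − 12 = 10.

10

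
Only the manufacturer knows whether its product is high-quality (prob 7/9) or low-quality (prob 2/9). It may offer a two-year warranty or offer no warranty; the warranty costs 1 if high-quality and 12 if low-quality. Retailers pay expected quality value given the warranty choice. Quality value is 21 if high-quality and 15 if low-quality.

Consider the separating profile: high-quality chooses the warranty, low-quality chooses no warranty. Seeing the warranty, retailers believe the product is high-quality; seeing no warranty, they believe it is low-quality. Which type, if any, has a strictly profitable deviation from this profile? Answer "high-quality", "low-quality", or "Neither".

The warranty pays 21; no warranty pays 15.
high-quality: assigned the warranty, nets 21 − 1 = 20; deviating to no warranty nets 15.
low-quality: assigned no warranty, nets 15; deviating to the warranty nets 21 − 12 = 9.
Both types strictly prefer their assigned action; no profitable deviation.

Neither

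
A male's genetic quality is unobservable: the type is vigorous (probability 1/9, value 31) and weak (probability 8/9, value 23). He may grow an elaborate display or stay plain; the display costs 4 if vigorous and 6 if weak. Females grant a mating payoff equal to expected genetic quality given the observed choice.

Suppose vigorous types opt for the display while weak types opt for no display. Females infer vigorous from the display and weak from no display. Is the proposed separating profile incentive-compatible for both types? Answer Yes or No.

No

Under these beliefs, the display earns mating payoff 31 and no display earns mating payoff 23.
vigorous: the display nets 31 − 4 = 27; no display nets 23. vigorous prefers the display.
weak: the display nets 31 − 6 = 25; no display nets 23. weak would deviate to the display.
weak has a profitable deviation, so the profile is not an equilibrium.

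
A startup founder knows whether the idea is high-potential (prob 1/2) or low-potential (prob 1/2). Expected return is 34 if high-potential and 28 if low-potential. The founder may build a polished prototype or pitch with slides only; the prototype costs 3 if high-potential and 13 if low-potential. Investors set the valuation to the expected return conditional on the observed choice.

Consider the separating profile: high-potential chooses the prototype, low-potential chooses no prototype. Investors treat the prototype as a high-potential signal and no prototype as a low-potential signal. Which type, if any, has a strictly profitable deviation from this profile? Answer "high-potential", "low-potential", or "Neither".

Neither

The prototype pays 34; no prototype pays 28.
high-potential: assigned the prototype, nets 34 − 3 = 31; deviating to no prototype nets 28.
low-potential: assigned no prototype, nets 28; deviating to the prototype nets 34 − 13 = 21.
Both types strictly prefer their assigned action; no profitable deviation.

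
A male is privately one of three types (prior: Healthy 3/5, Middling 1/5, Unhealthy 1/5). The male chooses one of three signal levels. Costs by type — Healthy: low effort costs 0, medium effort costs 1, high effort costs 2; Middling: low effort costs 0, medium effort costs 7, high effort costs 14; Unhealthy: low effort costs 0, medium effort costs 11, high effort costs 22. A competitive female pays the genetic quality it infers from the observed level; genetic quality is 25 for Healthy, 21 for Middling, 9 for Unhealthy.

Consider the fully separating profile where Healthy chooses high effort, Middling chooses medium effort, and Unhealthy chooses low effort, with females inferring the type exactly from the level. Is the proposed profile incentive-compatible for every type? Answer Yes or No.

No

Separating mating payoffs: high effort → 25, medium effort → 21, low effort → 9.
Healthy (assigned high effort): low effort: 9 − 0 = 9; medium effort: 21 − 1 = 20; high effort: 25 − 2 = 23. Healthy stays.
Middling (assigned medium effort): low effort: 9 − 0 = 9; medium effort: 21 − 7 = 14; high effort: 25 − 14 = 11. Middling stays.
Unhealthy (assigned low effort): low effort: 9 − 0 = 9; medium effort: 21 − 11 = 10; high effort: 25 − 22 = 3. Unhealthy prefers medium effort.
At least one type deviates; the separating profile fails.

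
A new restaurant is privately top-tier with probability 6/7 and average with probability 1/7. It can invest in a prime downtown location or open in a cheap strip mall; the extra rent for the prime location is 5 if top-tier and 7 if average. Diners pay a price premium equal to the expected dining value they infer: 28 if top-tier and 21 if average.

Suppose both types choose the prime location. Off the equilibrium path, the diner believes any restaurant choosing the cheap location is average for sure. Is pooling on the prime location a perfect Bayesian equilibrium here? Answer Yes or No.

No

On path, the diner holds the prior and pays 6/7·28 + 1/7·21 = 27. Off path (the cheap location), believing average, it pays 21.
top-tier: the prime location nets 27 − 5 = 22; the cheap location nets 21. top-tier stays.
average: the prime location nets 27 − 7 = 20; the cheap location nets 21. average would deviate.
A type deviates, so pooling fails.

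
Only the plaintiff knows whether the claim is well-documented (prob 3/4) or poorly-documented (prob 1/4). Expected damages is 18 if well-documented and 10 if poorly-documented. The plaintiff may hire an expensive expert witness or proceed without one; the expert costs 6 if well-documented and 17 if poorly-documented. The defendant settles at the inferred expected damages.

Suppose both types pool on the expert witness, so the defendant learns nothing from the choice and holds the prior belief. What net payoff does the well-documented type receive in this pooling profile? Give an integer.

Pooled settlement = 3/4·18 + 1/4·10 = 16.
well-documented pays cost 6 for the expert witness, so net payoff = 16 − 6 = 10.

10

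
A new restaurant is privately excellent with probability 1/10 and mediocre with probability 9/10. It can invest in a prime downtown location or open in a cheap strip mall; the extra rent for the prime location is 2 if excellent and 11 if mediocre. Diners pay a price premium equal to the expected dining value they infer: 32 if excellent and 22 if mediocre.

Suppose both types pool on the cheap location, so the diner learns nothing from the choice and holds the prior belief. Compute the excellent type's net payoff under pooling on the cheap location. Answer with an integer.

Pooled price premium = 1/10·32 + 9/10·22 = 23.
excellent pays no cost for the cheap location, so net payoff = 23.

23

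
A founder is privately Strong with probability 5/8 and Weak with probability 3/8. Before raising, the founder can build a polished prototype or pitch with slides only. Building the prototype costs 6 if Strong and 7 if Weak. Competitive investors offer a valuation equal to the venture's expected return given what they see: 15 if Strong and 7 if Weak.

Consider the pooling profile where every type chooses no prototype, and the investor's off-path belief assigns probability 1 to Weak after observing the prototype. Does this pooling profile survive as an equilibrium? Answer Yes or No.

On path, the investor holds the prior and pays 5/8·15 + 3/8·7 = 12. Off path (the prototype), believing Weak, it pays 7.
Strong: no prototype nets 12; the prototype nets 7 − 6 = 1. Strong stays.
Weak: no prototype nets 12; the prototype nets 7 − 7 = 0. Weak stays.
No type deviates, so pooling is sustained.

Yes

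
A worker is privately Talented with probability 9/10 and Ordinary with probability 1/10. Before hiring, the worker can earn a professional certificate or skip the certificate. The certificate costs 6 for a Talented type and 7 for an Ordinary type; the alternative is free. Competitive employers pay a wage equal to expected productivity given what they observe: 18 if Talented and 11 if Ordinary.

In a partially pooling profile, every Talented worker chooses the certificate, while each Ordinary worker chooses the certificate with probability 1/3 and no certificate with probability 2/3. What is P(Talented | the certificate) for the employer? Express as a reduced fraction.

27/28

P(the certificate) = (9/10)·1 + (1/10)·(1/3) = 14/15.
By Bayes' rule, P(Talented | the certificate) = (9/10) / (14/15) = 27/28.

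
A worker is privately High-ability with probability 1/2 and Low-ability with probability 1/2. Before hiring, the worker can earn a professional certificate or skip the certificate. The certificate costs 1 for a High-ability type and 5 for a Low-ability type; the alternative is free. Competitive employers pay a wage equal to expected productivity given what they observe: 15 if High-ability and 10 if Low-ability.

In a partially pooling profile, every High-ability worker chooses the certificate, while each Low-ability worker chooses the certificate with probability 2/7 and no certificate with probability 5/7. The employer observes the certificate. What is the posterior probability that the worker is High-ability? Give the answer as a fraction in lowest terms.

P(the certificate) = (1/2)·1 + (1/2)·(2/7) = 9/14.
By Bayes' rule, P(High-ability | the certificate) = (1/2) / (9/14) = 7/9.

7/9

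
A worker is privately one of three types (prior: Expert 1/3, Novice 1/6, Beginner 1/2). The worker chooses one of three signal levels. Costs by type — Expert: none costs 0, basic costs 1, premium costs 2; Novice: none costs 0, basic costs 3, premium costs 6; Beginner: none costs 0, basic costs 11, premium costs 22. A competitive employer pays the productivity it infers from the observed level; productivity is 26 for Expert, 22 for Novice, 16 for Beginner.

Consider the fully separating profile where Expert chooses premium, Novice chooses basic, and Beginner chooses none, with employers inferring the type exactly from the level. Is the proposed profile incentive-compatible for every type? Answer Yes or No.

No

Separating wages: premium → 26, basic → 22, none → 16.
Expert (assigned premium): none: 16 − 0 = 16; basic: 22 − 1 = 21; premium: 26 − 2 = 24. Expert stays.
Novice (assigned basic): none: 16 − 0 = 16; basic: 22 − 3 = 19; premium: 26 − 6 = 20. Novice prefers premium.
Beginner (assigned none): none: 16 − 0 = 16; basic: 22 − 11 = 11; premium: 26 − 22 = 4. Beginner stays.
At least one type deviates; the separating profile fails.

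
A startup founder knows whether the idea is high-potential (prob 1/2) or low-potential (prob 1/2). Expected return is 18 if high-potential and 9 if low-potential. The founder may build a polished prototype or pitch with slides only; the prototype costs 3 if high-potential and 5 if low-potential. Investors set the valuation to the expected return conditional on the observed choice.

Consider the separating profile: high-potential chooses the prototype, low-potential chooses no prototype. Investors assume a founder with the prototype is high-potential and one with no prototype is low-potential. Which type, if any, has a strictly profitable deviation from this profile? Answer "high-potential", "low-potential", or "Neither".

The prototype pays 18; no prototype pays 9.
high-potential: assigned the prototype, nets 18 − 3 = 15; deviating to no prototype nets 9.
low-potential: assigned no prototype, nets 9; deviating to the prototype nets 18 − 5 = 13.
The low-potential type gains 4 by deviating.

low-potential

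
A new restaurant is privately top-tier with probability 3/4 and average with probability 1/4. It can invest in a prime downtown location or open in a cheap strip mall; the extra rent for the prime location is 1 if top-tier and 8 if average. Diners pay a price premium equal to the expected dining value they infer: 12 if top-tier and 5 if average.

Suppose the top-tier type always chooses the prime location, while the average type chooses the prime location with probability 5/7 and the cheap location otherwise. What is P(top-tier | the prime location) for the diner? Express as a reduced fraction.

21/26

P(the prime location) = (3/4)·1 + (1/4)·(5/7) = 13/14.
By Bayes' rule, P(top-tier | the prime location) = (3/4) / (13/14) = 21/26.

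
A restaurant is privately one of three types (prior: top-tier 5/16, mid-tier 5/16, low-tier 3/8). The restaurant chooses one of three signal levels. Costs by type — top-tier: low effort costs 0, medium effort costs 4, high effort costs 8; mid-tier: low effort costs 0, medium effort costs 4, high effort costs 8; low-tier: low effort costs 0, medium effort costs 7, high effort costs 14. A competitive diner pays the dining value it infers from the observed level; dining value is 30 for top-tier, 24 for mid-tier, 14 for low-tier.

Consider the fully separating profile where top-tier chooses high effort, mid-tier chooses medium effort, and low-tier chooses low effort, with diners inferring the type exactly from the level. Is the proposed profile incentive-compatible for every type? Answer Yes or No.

Separating price premiums: high effort → 30, medium effort → 24, low effort → 14.
top-tier (assigned high effort): low effort: 14 − 0 = 14; medium effort: 24 − 4 = 20; high effort: 30 − 8 = 22. top-tier stays.
mid-tier (assigned medium effort): low effort: 14 − 0 = 14; medium effort: 24 − 4 = 20; high effort: 30 − 8 = 22. mid-tier prefers high effort.
low-tier (assigned low effort): low effort: 14 − 0 = 14; medium effort: 24 − 7 = 17; high effort: 30 − 14 = 16. low-tier prefers medium effort.
At least one type deviates; the separating profile fails.

No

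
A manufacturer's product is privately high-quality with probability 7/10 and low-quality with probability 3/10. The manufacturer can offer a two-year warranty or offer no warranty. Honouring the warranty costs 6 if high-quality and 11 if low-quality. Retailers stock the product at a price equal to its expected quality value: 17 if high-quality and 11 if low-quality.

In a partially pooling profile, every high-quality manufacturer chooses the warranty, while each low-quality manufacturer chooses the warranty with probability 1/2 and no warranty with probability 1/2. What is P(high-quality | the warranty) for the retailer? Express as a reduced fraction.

14/17

P(the warranty) = (7/10)·1 + (3/10)·(1/2) = 17/20.
By Bayes' rule, P(high-quality | the warranty) = (7/10) / (17/20) = 14/17.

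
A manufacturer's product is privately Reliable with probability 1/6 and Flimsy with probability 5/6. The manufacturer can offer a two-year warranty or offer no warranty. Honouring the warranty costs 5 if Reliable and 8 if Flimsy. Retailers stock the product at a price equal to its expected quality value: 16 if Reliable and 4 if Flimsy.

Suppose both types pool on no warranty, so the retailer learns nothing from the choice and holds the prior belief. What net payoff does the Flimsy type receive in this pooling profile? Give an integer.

6

Pooled price = 1/6·16 + 5/6·4 = 6.
Flimsy pays no cost for no warranty, so net payoff = 6.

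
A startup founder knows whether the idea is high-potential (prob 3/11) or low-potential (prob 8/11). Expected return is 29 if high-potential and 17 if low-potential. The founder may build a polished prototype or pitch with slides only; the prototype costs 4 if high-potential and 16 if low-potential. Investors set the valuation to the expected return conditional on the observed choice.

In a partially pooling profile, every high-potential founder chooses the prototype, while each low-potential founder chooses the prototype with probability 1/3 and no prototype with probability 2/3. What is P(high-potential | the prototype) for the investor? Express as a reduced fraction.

P(the prototype) = (3/11)·1 + (8/11)·(1/3) = 17/33.
By Bayes' rule, P(high-potential | the prototype) = (3/11) / (17/33) = 9/17.

9/17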